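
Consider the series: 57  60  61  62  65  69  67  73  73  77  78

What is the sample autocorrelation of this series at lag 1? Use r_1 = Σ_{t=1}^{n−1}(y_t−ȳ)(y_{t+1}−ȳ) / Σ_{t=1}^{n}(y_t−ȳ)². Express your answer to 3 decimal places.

Mean ȳ = (57 + 60 + 61 + 62 + 65 + 69 + 67 + 73 + 73 + 77 + 78)/11 = 67.4545
Numerator Σ_{t=1}^{10}(y_t−ȳ)(y_{t+1}−ȳ) = 351.9752
Denominator Σ(y_t−ȳ)² = 508.7273
r_1 = 351.9752 / 508.7273 = 0.692

0.692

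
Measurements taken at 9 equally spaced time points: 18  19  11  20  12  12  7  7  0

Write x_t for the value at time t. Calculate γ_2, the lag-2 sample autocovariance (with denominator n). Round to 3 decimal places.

Mean x̄ = (18 + 19 + 11 + 20 + 12 + 12 + 7 + 7 + 0)/9 = 11.7778
Σ_{t=1}^{7}(x_t−x̄)(x_{t+2}−x̄) = 110.3457
γ_2 = 110.3457 / 9 = 12.261

12.261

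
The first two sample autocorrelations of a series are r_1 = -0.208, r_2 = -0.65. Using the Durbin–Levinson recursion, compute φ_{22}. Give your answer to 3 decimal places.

-0.725

φ_{22} = (r_2 − r_1²) / (1 − r_1²)
r_1² = (-0.208)² = 0.043264
Numerator = -0.65 − 0.0433 = -0.6933; denominator = 1 − 0.0433 = 0.9567
φ_{22} = -0.6933 / 0.9567 = -0.725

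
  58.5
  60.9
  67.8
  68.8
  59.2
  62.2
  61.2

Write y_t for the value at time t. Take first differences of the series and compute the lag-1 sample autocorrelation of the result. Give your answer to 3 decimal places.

First differences Δy: 2.4, 6.9, 1.0, -9.6, 3.0, -1.0
Mean of differences = 0.4500
Numerator Σ(Δy_t−Δȳ)(Δy_{t+1}−Δȳ) = -18.7275
Denominator Σ(Δy_t−Δȳ)² = 155.3150
r_1(Δy) = -18.7275 / 155.3150 = -0.121

-0.121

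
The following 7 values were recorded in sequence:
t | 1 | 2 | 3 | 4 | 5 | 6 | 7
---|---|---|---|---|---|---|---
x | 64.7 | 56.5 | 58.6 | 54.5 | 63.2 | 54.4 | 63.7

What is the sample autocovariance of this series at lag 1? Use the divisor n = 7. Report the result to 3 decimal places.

-9.790

Mean x̄ = (64.7 + 56.5 + 58.6 + 54.5 + 63.2 + 54.4 + 63.7)/7 = 59.3714
Deviations: 5.3286, -2.8714, -0.7714, -4.8714, 3.8286, -4.9714, 4.3286
Σ_{t=1}^{6}(x_t−x̄)(x_{t+1}−x̄) = -68.5308
γ_1 = -68.5308 / 7 = -9.790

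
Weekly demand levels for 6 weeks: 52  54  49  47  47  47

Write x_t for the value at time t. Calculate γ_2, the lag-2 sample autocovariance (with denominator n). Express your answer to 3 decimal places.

Mean x̄ = (52 + 54 + 49 + 47 + 47 + 47)/6 = 49.3333
Σ_{t=1}^{4}(x_t−x̄)(x_{t+2}−x̄) = -5.5556
γ_2 = -5.5556 / 6 = -0.926

-0.926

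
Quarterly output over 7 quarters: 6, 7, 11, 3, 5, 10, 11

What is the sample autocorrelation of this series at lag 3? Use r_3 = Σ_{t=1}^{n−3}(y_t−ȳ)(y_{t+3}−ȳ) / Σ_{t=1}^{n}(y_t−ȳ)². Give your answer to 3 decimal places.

0.022

Mean ȳ = (6 + 7 + 11 + 3 + 5 + 10 + 11)/7 = 7.5714
Deviations from mean: -1.5714, -0.5714, 3.4286, -4.5714, -2.5714, 2.4286, 3.4286
Σ(y_t−ȳ)(y_{t+3}−ȳ) = (7.1837) + (1.4694) + (8.3265) + (-15.6735) = 1.3061
Denominator Σ(y_t−ȳ)² = 59.7143
r_3 = 1.3061 / 59.7143 = 0.022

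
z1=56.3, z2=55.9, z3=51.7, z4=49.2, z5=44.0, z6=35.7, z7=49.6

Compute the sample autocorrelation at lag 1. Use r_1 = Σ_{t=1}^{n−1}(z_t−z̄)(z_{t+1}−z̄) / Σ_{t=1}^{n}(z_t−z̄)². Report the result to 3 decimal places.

0.407

Mean z̄ = (56.3 + 55.9 + 51.7 + 49.2 + 44.0 + 35.7 + 49.6)/7 = 48.9143
Deviations from mean: 7.3857, 6.9857, 2.7857, 0.2857, -4.9143, -13.2143, 0.6857
Numerator Σ_{t=1}^{6}(z_t−z̄)(z_{t+1}−z̄) = 126.3241
Denominator Σ(z_t−z̄)² = 310.4286
r_1 = 126.3241 / 310.4286 = 0.407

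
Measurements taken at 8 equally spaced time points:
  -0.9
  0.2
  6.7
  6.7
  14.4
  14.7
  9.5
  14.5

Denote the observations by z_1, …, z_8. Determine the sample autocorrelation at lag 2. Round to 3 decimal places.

0.203

Mean z̄ = (-0.9 + 0.2 + 6.7 + 6.7 + 14.4 + 14.7 + 9.5 + 14.5)/8 = 8.2250
Deviations from mean: -9.1250, -8.0250, -1.5250, -1.5250, 6.1750, 6.4750, 1.2750, 6.2750
Σ(z_t−z̄)(z_{t+2}−z̄) = (13.9156) + (12.2381) + (-9.4169) + (-9.8744) + (7.8731) + (40.6306) = 55.3663
Denominator Σ(z_t−z̄)² = 273.3750
r_2 = 55.3663 / 273.3750 = 0.203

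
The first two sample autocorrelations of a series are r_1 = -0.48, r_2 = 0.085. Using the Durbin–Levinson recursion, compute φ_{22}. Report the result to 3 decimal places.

-0.189

φ_{22} = (r_2 − r_1²) / (1 − r_1²)
r_1² = (-0.48)² = 0.2304
Numerator = 0.085 − 0.2304 = -0.1454; denominator = 1 − 0.2304 = 0.7696
φ_{22} = -0.1454 / 0.7696 = -0.189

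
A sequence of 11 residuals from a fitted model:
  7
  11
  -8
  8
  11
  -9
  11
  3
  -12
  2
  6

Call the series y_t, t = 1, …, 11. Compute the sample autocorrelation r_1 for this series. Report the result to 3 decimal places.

Mean ȳ = (7 + 11 − 8 + 8 + 11 − 9 + 11 + 3 − 12 + 2 + 6)/11 = 2.7273
Numerator Σ_{t=1}^{10}(y_t−ȳ)(y_{t+1}−ȳ) = -253.8017
Denominator Σ(y_t−ȳ)² = 732.1818
r_1 = -253.8017 / 732.1818 = -0.347

-0.347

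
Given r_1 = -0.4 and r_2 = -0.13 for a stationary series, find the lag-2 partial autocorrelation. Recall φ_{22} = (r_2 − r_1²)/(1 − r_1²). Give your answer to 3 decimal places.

φ_{22} = (r_2 − r_1²) / (1 − r_1²)
r_1² = (-0.4)² = 0.16
Numerator = -0.13 − 0.1600 = -0.2900; denominator = 1 − 0.1600 = 0.8400
φ_{22} = -0.2900 / 0.8400 = -0.345

-0.345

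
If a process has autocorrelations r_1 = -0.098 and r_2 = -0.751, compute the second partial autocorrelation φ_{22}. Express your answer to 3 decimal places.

-0.768

φ_{22} = (r_2 − r_1²) / (1 − r_1²)
r_1² = (-0.098)² = 0.009604
Numerator = -0.751 − 0.0096 = -0.7606; denominator = 1 − 0.0096 = 0.9904
φ_{22} = -0.7606 / 0.9904 = -0.768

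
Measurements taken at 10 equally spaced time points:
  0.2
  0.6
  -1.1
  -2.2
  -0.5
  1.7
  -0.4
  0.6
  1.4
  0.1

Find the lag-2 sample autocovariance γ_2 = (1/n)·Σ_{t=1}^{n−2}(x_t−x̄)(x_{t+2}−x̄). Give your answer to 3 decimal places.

Mean x̄ = (0.2 + 0.6 − 1.1 − 2.2 − 0.5 + 1.7 − 0.4 + 0.6 + 1.4 + 0.1)/10 = 0.0400
Σ_{t=1}^{8}(x_t−x̄)(x_{t+2}−x̄) = -3.9372
γ_2 = -3.9372 / 10 = -0.394

-0.394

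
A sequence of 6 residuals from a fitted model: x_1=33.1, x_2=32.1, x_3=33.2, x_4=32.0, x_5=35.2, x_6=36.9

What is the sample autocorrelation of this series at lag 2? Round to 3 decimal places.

Mean x̄ = (33.1 + 32.1 + 33.2 + 32.0 + 35.2 + 36.9)/6 = 33.7500
Deviations from mean: -0.6500, -1.6500, -0.5500, -1.7500, 1.4500, 3.1500
Σ(x_t−x̄)(x_{t+2}−x̄) = (0.3575) + (2.8875) + (-0.7975) + (-5.5125) = -3.0650
Denominator Σ(x_t−x̄)² = 18.5350
r_2 = -3.0650 / 18.5350 = -0.165

-0.165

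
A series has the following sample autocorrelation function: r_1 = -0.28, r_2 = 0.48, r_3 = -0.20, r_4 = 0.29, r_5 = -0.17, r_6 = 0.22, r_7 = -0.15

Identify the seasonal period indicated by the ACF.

2

The largest autocorrelation is r_2 = 0.48, with weaker echoes at lags 4 (0.29) and 6 (0.22); the remaining lags stay at or below -0.15.
The dominant spike at lag 2 indicates a seasonal period of 2.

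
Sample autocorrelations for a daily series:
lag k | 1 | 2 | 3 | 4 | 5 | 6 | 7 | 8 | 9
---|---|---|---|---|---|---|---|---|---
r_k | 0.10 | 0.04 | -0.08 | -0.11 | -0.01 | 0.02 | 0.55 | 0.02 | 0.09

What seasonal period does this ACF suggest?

7

The largest autocorrelation is r_7 = 0.55; the remaining lags stay at or below 0.10.
The dominant spike at lag 7 indicates a seasonal period of 7.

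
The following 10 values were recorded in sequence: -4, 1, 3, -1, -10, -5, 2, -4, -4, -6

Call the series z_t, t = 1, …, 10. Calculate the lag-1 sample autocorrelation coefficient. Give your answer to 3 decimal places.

0.136

Mean z̄ = (-4 + 1 + 3 − 1 − 10 − 5 + 2 − 4 − 4 − 6)/10 = -2.8000
Numerator Σ_{t=1}^{9}(z_t−z̄)(z_{t+1}−z̄) = 19.7600
Denominator Σ(z_t−z̄)² = 145.6000
r_1 = 19.7600 / 145.6000 = 0.136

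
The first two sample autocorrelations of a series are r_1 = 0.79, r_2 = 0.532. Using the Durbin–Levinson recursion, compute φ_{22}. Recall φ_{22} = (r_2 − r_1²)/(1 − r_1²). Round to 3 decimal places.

φ_{22} = (r_2 − r_1²) / (1 − r_1²)
r_1² = (0.79)² = 0.6241
Numerator = 0.532 − 0.6241 = -0.0921; denominator = 1 − 0.6241 = 0.3759
φ_{22} = -0.0921 / 0.3759 = -0.245

-0.245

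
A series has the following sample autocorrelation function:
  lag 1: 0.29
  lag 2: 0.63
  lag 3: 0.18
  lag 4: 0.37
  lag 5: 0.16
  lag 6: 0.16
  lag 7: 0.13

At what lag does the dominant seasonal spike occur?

2

The largest autocorrelation is r_2 = 0.63, with a weaker echo at lag 4 (0.37); the remaining lags stay at or below 0.29.
The dominant spike at lag 2 indicates a seasonal period of 2.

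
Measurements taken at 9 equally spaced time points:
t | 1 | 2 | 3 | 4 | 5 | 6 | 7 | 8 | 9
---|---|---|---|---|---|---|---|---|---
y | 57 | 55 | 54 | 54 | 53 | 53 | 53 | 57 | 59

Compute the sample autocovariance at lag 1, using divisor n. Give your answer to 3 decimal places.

Mean ȳ = (57 + 55 + 54 + 54 + 53 + 53 + 53 + 57 + 59)/9 = 55.0000
Σ_{t=1}^{8}(y_t−ȳ)(y_{t+1}−ȳ) = 15.0000
γ_1 = 15.0000 / 9 = 1.667

1.667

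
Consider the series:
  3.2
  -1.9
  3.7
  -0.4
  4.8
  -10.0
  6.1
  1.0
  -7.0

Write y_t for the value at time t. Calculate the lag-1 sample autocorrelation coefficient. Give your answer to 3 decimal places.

-0.531

Mean ȳ = (3.2 − 1.9 + 3.7 − 0.4 + 4.8 − 10.0 + 6.1 + 1.0 − 7.0)/9 = -0.0556
Numerator Σ_{t=1}^{8}(y_t−ȳ)(y_{t+1}−ȳ) = -126.2298
Denominator Σ(y_t−ȳ)² = 237.9222
r_1 = -126.2298 / 237.9222 = -0.531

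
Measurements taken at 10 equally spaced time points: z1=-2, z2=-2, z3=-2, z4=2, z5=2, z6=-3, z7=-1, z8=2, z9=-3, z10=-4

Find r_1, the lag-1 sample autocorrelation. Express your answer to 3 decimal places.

Mean z̄ = (-2 − 2 − 2 + 2 + 2 − 3 − 1 + 2 − 3 − 4)/10 = -1.1000
Numerator Σ_{t=1}^{9}(z_t−z̄)(z_{t+1}−z̄) = 2.2900
Denominator Σ(z_t−z̄)² = 46.9000
r_1 = 2.2900 / 46.9000 = 0.049

0.049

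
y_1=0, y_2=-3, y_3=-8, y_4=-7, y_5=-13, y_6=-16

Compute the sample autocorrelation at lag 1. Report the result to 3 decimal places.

0.418

Mean ȳ = (0 − 3 − 8 − 7 − 13 − 16)/6 = -7.8333
Σ(y_t−ȳ)(y_{t+1}−ȳ) = (37.8611) + (-0.8056) + (-0.1389) + (-4.3056) + (42.1944) = 74.8056
Denominator Σ(y_t−ȳ)² = 178.8333
r_1 = 74.8056 / 178.8333 = 0.418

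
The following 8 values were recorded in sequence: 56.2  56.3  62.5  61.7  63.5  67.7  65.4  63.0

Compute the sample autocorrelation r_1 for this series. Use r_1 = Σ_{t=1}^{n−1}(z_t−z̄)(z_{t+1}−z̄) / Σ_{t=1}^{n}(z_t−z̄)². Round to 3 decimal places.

Mean z̄ = (56.2 + 56.3 + 62.5 + 61.7 + 63.5 + 67.7 + 65.4 + 63.0)/8 = 62.0375
Deviations from mean: -5.8375, -5.7375, 0.4625, -0.3375, 1.4625, 5.6625, 3.3625, 0.9625
Σ(z_t−z̄)(z_{t+1}−z̄) = (33.4927) + (-2.6536) + (-0.1561) + (-0.4936) + (8.2814) + (19.0402) + (3.2364) = 60.7473
Denominator Σ(z_t−z̄)² = 113.7588
r_1 = 60.7473 / 113.7588 = 0.534

0.534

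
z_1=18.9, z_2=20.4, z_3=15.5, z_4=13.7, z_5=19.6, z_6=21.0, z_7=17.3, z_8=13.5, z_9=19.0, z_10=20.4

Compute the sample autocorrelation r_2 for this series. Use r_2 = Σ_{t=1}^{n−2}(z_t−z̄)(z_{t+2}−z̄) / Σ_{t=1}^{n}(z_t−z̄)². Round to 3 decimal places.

Mean z̄ = (18.9 + 20.4 + 15.5 + 13.7 + 19.6 + 21.0 + 17.3 + 13.5 + 19.0 + 20.4)/10 = 17.9300
Numerator Σ_{t=1}^{8}(z_t−z̄)(z_{t+2}−z̄) = -56.1178
Denominator Σ(z_t−z̄)² = 70.3210
r_2 = -56.1178 / 70.3210 = -0.798

-0.798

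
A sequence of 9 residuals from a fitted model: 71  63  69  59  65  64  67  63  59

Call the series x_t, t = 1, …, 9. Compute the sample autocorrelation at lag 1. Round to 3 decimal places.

-0.306

Mean x̄ = (71 + 63 + 69 + 59 + 65 + 64 + 67 + 63 + 59)/9 = 64.4444
Numerator Σ_{t=1}^{8}(x_t−x̄)(x_{t+1}−x̄) = -41.0864
Denominator Σ(x_t−x̄)² = 134.2222
r_1 = -41.0864 / 134.2222 = -0.306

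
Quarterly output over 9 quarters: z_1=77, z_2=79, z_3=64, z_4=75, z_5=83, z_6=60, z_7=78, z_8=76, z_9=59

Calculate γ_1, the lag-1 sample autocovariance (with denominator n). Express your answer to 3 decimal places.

Mean z̄ = (77 + 79 + 64 + 75 + 83 + 60 + 78 + 76 + 59)/9 = 72.3333
Σ_{t=1}^{8}(z_t−z̄)(z_{t+1}−z̄) = -247.7778
γ_1 = -247.7778 / 9 = -27.531

-27.531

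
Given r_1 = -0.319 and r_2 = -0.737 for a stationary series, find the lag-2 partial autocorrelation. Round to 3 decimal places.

-0.934

φ_{22} = (r_2 − r_1²) / (1 − r_1²)
r_1² = (-0.319)² = 0.101761
Numerator = -0.737 − 0.1018 = -0.8388; denominator = 1 − 0.1018 = 0.8982
φ_{22} = -0.8388 / 0.8982 = -0.934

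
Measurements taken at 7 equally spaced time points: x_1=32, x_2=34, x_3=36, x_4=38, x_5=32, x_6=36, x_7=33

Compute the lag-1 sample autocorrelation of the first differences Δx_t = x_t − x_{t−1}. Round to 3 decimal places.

First differences Δx: 2, 2, 2, -6, 4, -3
Mean of differences = 0.1667
Numerator Σ(Δx_t−Δx̄)(Δx_{t+1}−Δx̄) = -40.3611
Denominator Σ(Δx_t−Δx̄)² = 72.8333
r_1(Δx) = -40.3611 / 72.8333 = -0.554

-0.554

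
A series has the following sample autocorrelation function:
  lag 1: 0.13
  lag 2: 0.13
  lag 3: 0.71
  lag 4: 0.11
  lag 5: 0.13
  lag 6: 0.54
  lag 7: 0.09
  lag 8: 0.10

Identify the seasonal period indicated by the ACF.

3

The largest autocorrelation is r_3 = 0.71, with a weaker echo at lag 6 (0.54); the remaining lags stay at or below 0.13.
The dominant spike at lag 3 indicates a seasonal period of 3.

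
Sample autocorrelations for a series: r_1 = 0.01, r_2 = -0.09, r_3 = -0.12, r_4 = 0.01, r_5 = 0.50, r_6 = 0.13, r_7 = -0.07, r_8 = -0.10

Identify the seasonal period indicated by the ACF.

The largest autocorrelation is r_5 = 0.50; the remaining lags stay at or below 0.13.
The dominant spike at lag 5 indicates a seasonal period of 5.

5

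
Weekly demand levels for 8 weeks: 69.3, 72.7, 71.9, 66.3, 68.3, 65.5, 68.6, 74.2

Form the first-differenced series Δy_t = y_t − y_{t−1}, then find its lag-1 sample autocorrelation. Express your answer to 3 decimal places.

-0.043

First differences Δy: 3.4, -0.8, -5.6, 2.0, -2.8, 3.1, 5.6
Mean of differences = 0.7000
Numerator Σ(Δy_t−Δȳ)(Δy_{t+1}−Δȳ) = -3.9800
Denominator Σ(Δy_t−Δȳ)² = 92.9400
r_1(Δy) = -3.9800 / 92.9400 = -0.043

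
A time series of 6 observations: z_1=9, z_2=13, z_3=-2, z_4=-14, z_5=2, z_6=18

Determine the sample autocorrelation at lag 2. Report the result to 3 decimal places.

-0.638

Mean z̄ = (9 + 13 − 2 − 14 + 2 + 18)/6 = 4.3333
Σ(z_t−z̄)(z_{t+2}−z̄) = (-29.5556) + (-158.8889) + (14.7778) + (-250.5556) = -424.2222
Denominator Σ(z_t−z̄)² = 665.3333
r_2 = -424.2222 / 665.3333 = -0.638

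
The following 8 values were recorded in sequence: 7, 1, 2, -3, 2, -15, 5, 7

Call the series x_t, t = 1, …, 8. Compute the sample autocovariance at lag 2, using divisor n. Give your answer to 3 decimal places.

-3.203

Mean x̄ = (7 + 1 + 2 − 3 + 2 − 15 + 5 + 7)/8 = 0.7500
Deviations: 6.2500, 0.2500, 1.2500, -3.7500, 1.2500, -15.7500, 4.2500, 6.2500
Σ_{t=1}^{6}(x_t−x̄)(x_{t+2}−x̄) = -25.6250
γ_2 = -25.6250 / 8 = -3.203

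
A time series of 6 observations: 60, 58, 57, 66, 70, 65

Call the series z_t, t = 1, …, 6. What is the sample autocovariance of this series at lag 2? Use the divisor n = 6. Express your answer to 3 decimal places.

-5.704

Mean z̄ = (60 + 58 + 57 + 66 + 70 + 65)/6 = 62.6667
Σ_{t=1}^{4}(z_t−z̄)(z_{t+2}−z̄) = -34.2222
γ_2 = -34.2222 / 6 = -5.704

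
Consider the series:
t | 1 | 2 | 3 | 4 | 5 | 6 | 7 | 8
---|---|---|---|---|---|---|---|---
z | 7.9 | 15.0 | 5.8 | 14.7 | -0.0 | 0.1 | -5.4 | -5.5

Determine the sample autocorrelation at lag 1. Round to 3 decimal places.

Mean z̄ = (7.9 + 15.0 + 5.8 + 14.7 − 0.0 + 0.1 − 5.4 − 5.5)/8 = 4.0750
Σ(z_t−z̄)(z_{t+1}−z̄) = (41.7881) + (18.8456) + (18.3281) + (-43.2969) + (16.1981) + (37.6631) + (90.7231) = 180.2494
Denominator Σ(z_t−z̄)² = 463.7150
r_1 = 180.2494 / 463.7150 = 0.389

0.389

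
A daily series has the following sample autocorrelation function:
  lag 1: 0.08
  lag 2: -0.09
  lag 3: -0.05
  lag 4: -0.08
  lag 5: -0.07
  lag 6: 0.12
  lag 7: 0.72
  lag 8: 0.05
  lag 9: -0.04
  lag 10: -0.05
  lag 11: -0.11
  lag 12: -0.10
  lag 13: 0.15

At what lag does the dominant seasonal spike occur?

7

The largest autocorrelation is r_7 = 0.72; the remaining lags stay at or below 0.15.
The dominant spike at lag 7 indicates a seasonal period of 7.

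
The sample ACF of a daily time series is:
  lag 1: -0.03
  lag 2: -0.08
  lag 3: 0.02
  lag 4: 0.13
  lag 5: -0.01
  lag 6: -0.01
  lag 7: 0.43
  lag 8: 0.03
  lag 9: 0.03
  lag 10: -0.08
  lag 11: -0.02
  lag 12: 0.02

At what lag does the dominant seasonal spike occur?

The largest autocorrelation is r_7 = 0.43; the remaining lags stay at or below 0.13.
The dominant spike at lag 7 indicates a seasonal period of 7.

7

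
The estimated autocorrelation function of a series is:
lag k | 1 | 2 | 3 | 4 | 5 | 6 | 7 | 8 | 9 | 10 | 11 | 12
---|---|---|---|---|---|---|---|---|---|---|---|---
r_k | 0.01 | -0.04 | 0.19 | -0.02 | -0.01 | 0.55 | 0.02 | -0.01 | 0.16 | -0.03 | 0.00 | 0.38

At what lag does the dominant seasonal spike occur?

6

The largest autocorrelation is r_6 = 0.55, with a weaker echo at lag 12 (0.38); the remaining lags stay at or below 0.19.
The dominant spike at lag 6 indicates a seasonal period of 6.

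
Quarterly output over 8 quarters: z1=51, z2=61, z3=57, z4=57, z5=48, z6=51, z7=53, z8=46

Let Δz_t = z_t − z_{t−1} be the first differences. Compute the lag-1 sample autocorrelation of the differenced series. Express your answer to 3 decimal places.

-0.318

First differences Δz: 10, -4, 0, -9, 3, 2, -7
Mean of differences = -0.7143
Numerator Σ(Δz_t−Δz̄)(Δz_{t+1}−Δz̄) = -81.2245
Denominator Σ(Δz_t−Δz̄)² = 255.4286
r_1(Δz) = -81.2245 / 255.4286 = -0.318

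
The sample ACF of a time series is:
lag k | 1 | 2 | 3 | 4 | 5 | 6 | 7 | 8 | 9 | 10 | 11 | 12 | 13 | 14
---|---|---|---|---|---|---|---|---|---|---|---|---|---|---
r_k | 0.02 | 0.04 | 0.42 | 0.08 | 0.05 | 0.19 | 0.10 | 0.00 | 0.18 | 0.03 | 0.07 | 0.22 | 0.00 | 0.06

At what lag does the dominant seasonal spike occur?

3

The largest autocorrelation is r_3 = 0.42, with weaker echoes at lags 6 (0.19), 9 (0.18) and 12 (0.22); the remaining lags stay at or below 0.10.
The dominant spike at lag 3 indicates a seasonal period of 3.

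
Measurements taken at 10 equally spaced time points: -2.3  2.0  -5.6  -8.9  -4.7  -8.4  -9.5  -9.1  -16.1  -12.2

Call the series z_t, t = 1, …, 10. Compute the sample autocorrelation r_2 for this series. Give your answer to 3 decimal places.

Mean z̄ = (-2.3 + 2.0 − 5.6 − 8.9 − 4.7 − 8.4 − 9.5 − 9.1 − 16.1 − 12.2)/10 = -7.4800
Numerator Σ_{t=1}^{8}(z_t−z̄)(z_{t+2}−z̄) = 23.7432
Denominator Σ(z_t−z̄)² = 234.1160
r_2 = 23.7432 / 234.1160 = 0.101

0.101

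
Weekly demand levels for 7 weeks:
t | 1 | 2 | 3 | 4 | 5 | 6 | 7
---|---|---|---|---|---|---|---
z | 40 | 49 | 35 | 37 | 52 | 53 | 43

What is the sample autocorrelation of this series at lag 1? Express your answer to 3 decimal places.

Mean z̄ = (40 + 49 + 35 + 37 + 52 + 53 + 43)/7 = 44.1429
Deviations from mean: -4.1429, 4.8571, -9.1429, -7.1429, 7.8571, 8.8571, -1.1429
Numerator Σ_{t=1}^{6}(z_t−z̄)(z_{t+1}−z̄) = 4.1224
Denominator Σ(z_t−z̄)² = 316.8571
r_1 = 4.1224 / 316.8571 = 0.013

0.013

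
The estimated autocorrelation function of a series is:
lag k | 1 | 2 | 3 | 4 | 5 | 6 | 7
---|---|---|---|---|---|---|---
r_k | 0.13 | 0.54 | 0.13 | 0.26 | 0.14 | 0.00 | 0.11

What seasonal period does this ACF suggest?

The largest autocorrelation is r_2 = 0.54, with a weaker echo at lag 4 (0.26); the remaining lags stay at or below 0.14.
The dominant spike at lag 2 indicates a seasonal period of 2.

2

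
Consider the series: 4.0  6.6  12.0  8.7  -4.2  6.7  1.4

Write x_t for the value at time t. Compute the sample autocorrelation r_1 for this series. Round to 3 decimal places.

-0.123

Mean x̄ = (4.0 + 6.6 + 12.0 + 8.7 − 4.2 + 6.7 + 1.4)/7 = 5.0286
Deviations from mean: -1.0286, 1.5714, 6.9714, 3.6714, -9.2286, 1.6714, -3.6286
Σ(x_t−x̄)(x_{t+1}−x̄) = (-1.6163) + (10.9551) + (25.5951) + (-33.8820) + (-15.4249) + (-6.0649) = -20.4380
Denominator Σ(x_t−x̄)² = 166.7343
r_1 = -20.4380 / 166.7343 = -0.123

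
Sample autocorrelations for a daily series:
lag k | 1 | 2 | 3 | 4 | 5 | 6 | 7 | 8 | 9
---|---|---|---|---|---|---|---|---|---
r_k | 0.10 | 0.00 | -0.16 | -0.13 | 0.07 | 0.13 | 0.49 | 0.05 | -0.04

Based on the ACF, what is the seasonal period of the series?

7

The largest autocorrelation is r_7 = 0.49; the remaining lags stay at or below 0.13.
The dominant spike at lag 7 indicates a seasonal period of 7.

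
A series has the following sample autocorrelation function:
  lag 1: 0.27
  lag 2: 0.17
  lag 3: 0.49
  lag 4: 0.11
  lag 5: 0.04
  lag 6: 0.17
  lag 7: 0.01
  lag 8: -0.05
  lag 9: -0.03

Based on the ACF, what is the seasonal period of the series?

The largest autocorrelation is r_3 = 0.49; the remaining lags stay at or below 0.27. The elevated value at lag 1 (0.27), dropping to 0.17 at lag 2, reflects decaying short-term dependence rather than seasonality.
The dominant spike at lag 3 indicates a seasonal period of 3.

3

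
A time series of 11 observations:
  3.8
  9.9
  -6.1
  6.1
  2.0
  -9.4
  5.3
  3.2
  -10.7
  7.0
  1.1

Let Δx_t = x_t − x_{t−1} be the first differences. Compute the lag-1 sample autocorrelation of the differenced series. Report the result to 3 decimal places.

First differences Δx: 6.1, -16.0, 12.2, -4.1, -11.4, 14.7, -2.1, -13.9, 17.7, -5.9
Mean of differences = -0.2700
Numerator Σ(Δx_t−Δx̄)(Δx_{t+1}−Δx̄) = -816.6559
Denominator Σ(Δx_t−Δx̄)² = 1349.9010
r_1(Δx) = -816.6559 / 1349.9010 = -0.605

-0.605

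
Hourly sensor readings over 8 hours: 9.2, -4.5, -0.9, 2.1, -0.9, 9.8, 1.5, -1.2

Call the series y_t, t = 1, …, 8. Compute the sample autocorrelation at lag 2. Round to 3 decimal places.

-0.196

Mean ȳ = (9.2 − 4.5 − 0.9 + 2.1 − 0.9 + 9.8 + 1.5 − 1.2)/8 = 1.8875
Deviations from mean: 7.3125, -6.3875, -2.7875, 0.2125, -2.7875, 7.9125, -0.3875, -3.0875
Σ(y_t−ȳ)(y_{t+2}−ȳ) = (-20.3836) + (-1.3573) + (7.7702) + (1.6814) + (1.0802) + (-24.4298) = -35.6391
Denominator Σ(y_t−ȳ)² = 182.1488
r_2 = -35.6391 / 182.1488 = -0.196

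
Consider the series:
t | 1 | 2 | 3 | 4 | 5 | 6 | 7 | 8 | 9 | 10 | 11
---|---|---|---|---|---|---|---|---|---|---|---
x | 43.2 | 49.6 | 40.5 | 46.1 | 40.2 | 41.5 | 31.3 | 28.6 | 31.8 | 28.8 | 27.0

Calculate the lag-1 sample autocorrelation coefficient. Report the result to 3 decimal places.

0.625

Mean x̄ = (43.2 + 49.6 + 40.5 + 46.1 + 40.2 + 41.5 + 31.3 + 28.6 + 31.8 + 28.8 + 27.0)/11 = 37.1455
Numerator Σ_{t=1}^{10}(x_t−x̄)(x_{t+1}−x̄) = 387.3334
Denominator Σ(x_t−x̄)² = 619.8473
r_1 = 387.3334 / 619.8473 = 0.625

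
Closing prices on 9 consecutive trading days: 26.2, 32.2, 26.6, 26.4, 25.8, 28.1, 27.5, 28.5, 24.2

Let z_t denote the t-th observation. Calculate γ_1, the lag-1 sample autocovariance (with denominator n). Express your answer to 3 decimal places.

-1.252

Mean z̄ = (26.2 + 32.2 + 26.6 + 26.4 + 25.8 + 28.1 + 27.5 + 28.5 + 24.2)/9 = 27.2778
Σ_{t=1}^{8}(z_t−z̄)(z_{t+1}−z̄) = -11.2716
γ_1 = -11.2716 / 9 = -1.252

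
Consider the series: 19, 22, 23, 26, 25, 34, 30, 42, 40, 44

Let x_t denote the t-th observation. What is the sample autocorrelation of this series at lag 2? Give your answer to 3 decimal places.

0.472

Mean x̄ = (19 + 22 + 23 + 26 + 25 + 34 + 30 + 42 + 40 + 44)/10 = 30.5000
Numerator Σ_{t=1}^{8}(x_t−x̄)(x_{t+2}−x̄) = 343.5000
Denominator Σ(x_t−x̄)² = 728.5000
r_2 = 343.5000 / 728.5000 = 0.472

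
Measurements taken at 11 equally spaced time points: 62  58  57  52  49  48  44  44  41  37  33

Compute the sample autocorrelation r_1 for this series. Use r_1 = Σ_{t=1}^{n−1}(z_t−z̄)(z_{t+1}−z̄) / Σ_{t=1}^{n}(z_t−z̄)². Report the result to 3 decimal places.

0.677

Mean z̄ = (62 + 58 + 57 + 52 + 49 + 48 + 44 + 44 + 41 + 37 + 33)/11 = 47.7273
Numerator Σ_{t=1}^{10}(z_t−z̄)(z_{t+1}−z̄) = 555.3802
Denominator Σ(z_t−z̄)² = 820.1818
r_1 = 555.3802 / 820.1818 = 0.677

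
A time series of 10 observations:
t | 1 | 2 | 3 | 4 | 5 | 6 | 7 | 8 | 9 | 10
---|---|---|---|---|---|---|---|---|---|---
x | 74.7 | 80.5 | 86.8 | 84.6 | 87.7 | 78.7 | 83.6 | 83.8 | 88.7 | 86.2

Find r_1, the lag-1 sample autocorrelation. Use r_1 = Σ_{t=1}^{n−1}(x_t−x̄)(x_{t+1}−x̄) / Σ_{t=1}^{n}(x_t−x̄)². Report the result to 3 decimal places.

0.113

Mean x̄ = (74.7 + 80.5 + 86.8 + 84.6 + 87.7 + 78.7 + 83.6 + 83.8 + 88.7 + 86.2)/10 = 83.5300
Numerator Σ_{t=1}^{9}(x_t−x̄)(x_{t+1}−x̄) = 19.5471
Denominator Σ(x_t−x̄)² = 173.6410
r_1 = 19.5471 / 173.6410 = 0.113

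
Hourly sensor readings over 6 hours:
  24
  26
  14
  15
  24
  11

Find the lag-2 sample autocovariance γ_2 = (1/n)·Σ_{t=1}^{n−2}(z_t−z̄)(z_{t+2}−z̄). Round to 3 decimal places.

Mean z̄ = (24 + 26 + 14 + 15 + 24 + 11)/6 = 19.0000
Deviations: 5.0000, 7.0000, -5.0000, -4.0000, 5.0000, -8.0000
Σ_{t=1}^{4}(z_t−z̄)(z_{t+2}−z̄) = -46.0000
γ_2 = -46.0000 / 6 = -7.667

-7.667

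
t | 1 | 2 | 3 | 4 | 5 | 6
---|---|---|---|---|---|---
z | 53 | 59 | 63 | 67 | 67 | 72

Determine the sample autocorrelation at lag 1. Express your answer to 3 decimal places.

Mean z̄ = (53 + 59 + 63 + 67 + 67 + 72)/6 = 63.5000
Deviations from mean: -10.5000, -4.5000, -0.5000, 3.5000, 3.5000, 8.5000
Σ(z_t−z̄)(z_{t+1}−z̄) = (47.2500) + (2.2500) + (-1.7500) + (12.2500) + (29.7500) = 89.7500
Denominator Σ(z_t−z̄)² = 227.5000
r_1 = 89.7500 / 227.5000 = 0.395

0.395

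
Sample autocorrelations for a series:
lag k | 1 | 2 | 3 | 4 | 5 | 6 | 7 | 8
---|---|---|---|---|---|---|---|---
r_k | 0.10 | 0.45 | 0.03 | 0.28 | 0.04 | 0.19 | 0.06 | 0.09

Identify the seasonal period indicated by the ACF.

The largest autocorrelation is r_2 = 0.45, with weaker echoes at lags 4 (0.28) and 6 (0.19); the remaining lags stay at or below 0.10.
The dominant spike at lag 2 indicates a seasonal period of 2.

2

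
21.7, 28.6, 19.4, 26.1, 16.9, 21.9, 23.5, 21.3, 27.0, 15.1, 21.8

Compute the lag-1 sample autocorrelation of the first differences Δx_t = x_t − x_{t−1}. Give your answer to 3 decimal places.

-0.757

First differences Δx: 6.9, -9.2, 6.7, -9.2, 5.0, 1.6, -2.2, 5.7, -11.9, 6.7
Mean of differences = 0.0100
Numerator Σ(Δx_t−Δx̄)(Δx_{t+1}−Δx̄) = -388.2451
Denominator Σ(Δx_t−Δx̄)² = 513.1690
r_1(Δx) = -388.2451 / 513.1690 = -0.757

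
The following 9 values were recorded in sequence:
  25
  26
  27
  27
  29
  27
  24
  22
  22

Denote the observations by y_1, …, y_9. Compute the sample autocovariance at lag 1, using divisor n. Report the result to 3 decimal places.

3.188

Mean ȳ = (25 + 26 + 27 + 27 + 29 + 27 + 24 + 22 + 22)/9 = 25.4444
Σ_{t=1}^{8}(y_t−ȳ)(y_{t+1}−ȳ) = 28.6914
γ_1 = 28.6914 / 9 = 3.188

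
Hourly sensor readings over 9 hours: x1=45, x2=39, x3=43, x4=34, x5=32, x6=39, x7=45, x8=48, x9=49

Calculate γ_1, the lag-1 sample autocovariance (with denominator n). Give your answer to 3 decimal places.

14.953

Mean x̄ = (45 + 39 + 43 + 34 + 32 + 39 + 45 + 48 + 49)/9 = 41.5556
Σ_{t=1}^{8}(x_t−x̄)(x_{t+1}−x̄) = 134.5802
γ_1 = 134.5802 / 9 = 14.953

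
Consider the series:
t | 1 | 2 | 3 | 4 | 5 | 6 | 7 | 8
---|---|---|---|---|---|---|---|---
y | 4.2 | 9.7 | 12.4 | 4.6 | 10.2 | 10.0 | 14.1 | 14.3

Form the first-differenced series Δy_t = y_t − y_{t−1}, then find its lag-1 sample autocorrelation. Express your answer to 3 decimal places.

-0.450

First differences Δy: 5.5, 2.7, -7.8, 5.6, -0.2, 4.1, 0.2
Mean of differences = 1.4429
Numerator Σ(Δy_t−Δȳ)(Δy_{t+1}−Δȳ) = -59.4404
Denominator Σ(Δy_t−Δȳ)² = 132.0571
r_1(Δy) = -59.4404 / 132.0571 = -0.450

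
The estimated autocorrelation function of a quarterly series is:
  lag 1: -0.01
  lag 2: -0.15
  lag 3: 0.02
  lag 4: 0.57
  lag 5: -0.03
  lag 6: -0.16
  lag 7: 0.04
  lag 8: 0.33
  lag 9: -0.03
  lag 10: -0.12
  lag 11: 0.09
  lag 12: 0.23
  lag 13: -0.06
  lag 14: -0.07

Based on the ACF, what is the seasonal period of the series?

4

The largest autocorrelation is r_4 = 0.57, with weaker echoes at lags 8 (0.33) and 12 (0.23); the remaining lags stay at or below 0.09.
The dominant spike at lag 4 indicates a seasonal period of 4.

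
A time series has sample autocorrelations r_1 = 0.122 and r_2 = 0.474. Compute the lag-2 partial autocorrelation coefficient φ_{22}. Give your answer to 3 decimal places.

0.466

φ_{22} = (r_2 − r_1²) / (1 − r_1²)
r_1² = (0.122)² = 0.014884
Numerator = 0.474 − 0.0149 = 0.4591; denominator = 1 − 0.0149 = 0.9851
φ_{22} = 0.4591 / 0.9851 = 0.466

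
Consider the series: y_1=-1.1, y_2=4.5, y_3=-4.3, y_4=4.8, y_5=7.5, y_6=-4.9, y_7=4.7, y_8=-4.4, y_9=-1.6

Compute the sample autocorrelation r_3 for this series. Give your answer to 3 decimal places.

0.226

Mean ȳ = (-1.1 + 4.5 − 4.3 + 4.8 + 7.5 − 4.9 + 4.7 − 4.4 − 1.6)/9 = 0.5778
Numerator Σ_{t=1}^{6}(y_t−ȳ)(y_{t+3}−ȳ) = 41.6630
Denominator Σ(y_t−ȳ)² = 184.2556
r_3 = 41.6630 / 184.2556 = 0.226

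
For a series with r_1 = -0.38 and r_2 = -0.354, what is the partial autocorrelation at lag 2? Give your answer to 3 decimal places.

-0.583

φ_{22} = (r_2 − r_1²) / (1 − r_1²)
r_1² = (-0.38)² = 0.1444
Numerator = -0.354 − 0.1444 = -0.4984; denominator = 1 − 0.1444 = 0.8556
φ_{22} = -0.4984 / 0.8556 = -0.583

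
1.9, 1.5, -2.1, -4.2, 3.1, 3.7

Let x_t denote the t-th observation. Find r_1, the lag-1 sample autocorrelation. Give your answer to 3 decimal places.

0.157

Mean x̄ = (1.9 + 1.5 − 2.1 − 4.2 + 3.1 + 3.7)/6 = 0.6500
Deviations from mean: 1.2500, 0.8500, -2.7500, -4.8500, 2.4500, 3.0500
Σ(x_t−x̄)(x_{t+1}−x̄) = (1.0625) + (-2.3375) + (13.3375) + (-11.8825) + (7.4725) = 7.6525
Denominator Σ(x_t−x̄)² = 48.6750
r_1 = 7.6525 / 48.6750 = 0.157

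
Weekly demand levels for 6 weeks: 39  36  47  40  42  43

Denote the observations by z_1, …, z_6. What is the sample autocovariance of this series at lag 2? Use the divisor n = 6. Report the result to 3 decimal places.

-0.648

Mean z̄ = (39 + 36 + 47 + 40 + 42 + 43)/6 = 41.1667
Σ_{t=1}^{4}(z_t−z̄)(z_{t+2}−z̄) = -3.8889
γ_2 = -3.8889 / 6 = -0.648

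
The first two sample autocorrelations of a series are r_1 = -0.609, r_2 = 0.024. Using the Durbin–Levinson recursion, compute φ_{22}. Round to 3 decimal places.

-0.551

φ_{22} = (r_2 − r_1²) / (1 − r_1²)
r_1² = (-0.609)² = 0.370881
Numerator = 0.024 − 0.3709 = -0.3469; denominator = 1 − 0.3709 = 0.6291
φ_{22} = -0.3469 / 0.6291 = -0.551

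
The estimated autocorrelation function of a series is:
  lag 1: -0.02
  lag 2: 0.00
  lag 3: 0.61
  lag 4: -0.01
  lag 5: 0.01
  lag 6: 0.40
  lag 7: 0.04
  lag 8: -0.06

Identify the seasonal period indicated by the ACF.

3

The largest autocorrelation is r_3 = 0.61, with a weaker echo at lag 6 (0.40); the remaining lags stay at or below 0.04.
The dominant spike at lag 3 indicates a seasonal period of 3.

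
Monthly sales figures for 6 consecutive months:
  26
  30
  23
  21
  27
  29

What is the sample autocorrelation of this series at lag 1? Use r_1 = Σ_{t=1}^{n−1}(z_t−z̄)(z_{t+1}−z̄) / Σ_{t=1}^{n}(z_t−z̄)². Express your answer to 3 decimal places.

Mean z̄ = (26 + 30 + 23 + 21 + 27 + 29)/6 = 26.0000
Deviations from mean: 0.0000, 4.0000, -3.0000, -5.0000, 1.0000, 3.0000
Σ(z_t−z̄)(z_{t+1}−z̄) = (0.0000) + (-12.0000) + (15.0000) + (-5.0000) + (3.0000) = 1.0000
Denominator Σ(z_t−z̄)² = 60.0000
r_1 = 1.0000 / 60.0000 = 0.017

0.017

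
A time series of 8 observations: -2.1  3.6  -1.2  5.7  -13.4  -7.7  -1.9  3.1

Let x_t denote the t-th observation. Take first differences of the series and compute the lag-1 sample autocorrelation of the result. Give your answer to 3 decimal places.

-0.424

First differences Δx: 5.7, -4.8, 6.9, -19.1, 5.7, 5.8, 5.0
Mean of differences = 0.7429
Numerator Σ(Δx_t−Δx̄)(Δx_{t+1}−Δx̄) = -235.5461
Denominator Σ(Δx_t−Δx̄)² = 555.2171
r_1(Δx) = -235.5461 / 555.2171 = -0.424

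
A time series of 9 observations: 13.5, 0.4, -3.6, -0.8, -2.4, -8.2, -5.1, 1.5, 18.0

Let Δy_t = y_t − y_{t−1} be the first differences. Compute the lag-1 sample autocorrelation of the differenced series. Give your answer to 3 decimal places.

0.282

First differences Δy: -13.1, -4.0, 2.8, -1.6, -5.8, 3.1, 6.6, 16.5
Mean of differences = 0.5625
Numerator Σ(Δy_t−Δȳ)(Δy_{t+1}−Δȳ) = 156.4448
Denominator Σ(Δy_t−Δȳ)² = 554.5388
r_1(Δy) = 156.4448 / 554.5388 = 0.282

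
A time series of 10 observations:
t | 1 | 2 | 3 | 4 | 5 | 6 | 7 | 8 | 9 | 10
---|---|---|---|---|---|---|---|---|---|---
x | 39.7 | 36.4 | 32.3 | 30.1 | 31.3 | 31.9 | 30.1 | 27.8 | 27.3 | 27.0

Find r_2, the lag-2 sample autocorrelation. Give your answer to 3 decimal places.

0.133

Mean x̄ = (39.7 + 36.4 + 32.3 + 30.1 + 31.3 + 31.9 + 30.1 + 27.8 + 27.3 + 27.0)/10 = 31.3900
Numerator Σ_{t=1}^{8}(x_t−x̄)(x_{t+2}−x̄) = 19.6808
Denominator Σ(x_t−x̄)² = 147.4690
r_2 = 19.6808 / 147.4690 = 0.133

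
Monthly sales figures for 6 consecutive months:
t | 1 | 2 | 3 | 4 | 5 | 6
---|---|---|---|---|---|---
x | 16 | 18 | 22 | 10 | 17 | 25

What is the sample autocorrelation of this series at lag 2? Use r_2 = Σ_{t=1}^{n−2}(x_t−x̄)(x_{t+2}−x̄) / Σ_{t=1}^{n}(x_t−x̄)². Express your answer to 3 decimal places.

Mean x̄ = (16 + 18 + 22 + 10 + 17 + 25)/6 = 18.0000
Deviations from mean: -2.0000, 0.0000, 4.0000, -8.0000, -1.0000, 7.0000
Σ(x_t−x̄)(x_{t+2}−x̄) = (-8.0000) + (0.0000) + (-4.0000) + (-56.0000) = -68.0000
Denominator Σ(x_t−x̄)² = 134.0000
r_2 = -68.0000 / 134.0000 = -0.507

-0.507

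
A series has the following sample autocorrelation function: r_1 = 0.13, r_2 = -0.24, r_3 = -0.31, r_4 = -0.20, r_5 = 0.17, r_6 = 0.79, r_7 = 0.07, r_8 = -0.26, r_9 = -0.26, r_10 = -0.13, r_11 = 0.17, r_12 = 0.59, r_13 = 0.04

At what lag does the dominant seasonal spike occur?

6

The largest autocorrelation is r_6 = 0.79, with a weaker echo at lag 12 (0.59); the remaining lags stay at or below 0.17.
The dominant spike at lag 6 indicates a seasonal period of 6.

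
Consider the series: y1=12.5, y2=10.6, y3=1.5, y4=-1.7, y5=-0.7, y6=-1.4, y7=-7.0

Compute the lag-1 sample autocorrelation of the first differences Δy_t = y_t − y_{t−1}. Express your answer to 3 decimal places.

-0.047

First differences Δy: -1.9, -9.1, -3.2, 1.0, -0.7, -5.6
Mean of differences = -3.2500
Numerator Σ(Δy_t−Δȳ)(Δy_{t+1}−Δȳ) = -3.1325
Denominator Σ(Δy_t−Δȳ)² = 66.1350
r_1(Δy) = -3.1325 / 66.1350 = -0.047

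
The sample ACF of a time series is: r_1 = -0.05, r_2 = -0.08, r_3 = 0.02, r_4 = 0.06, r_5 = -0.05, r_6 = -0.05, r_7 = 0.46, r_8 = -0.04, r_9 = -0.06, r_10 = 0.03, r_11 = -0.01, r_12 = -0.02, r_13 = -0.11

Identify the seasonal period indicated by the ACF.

The largest autocorrelation is r_7 = 0.46; the remaining lags stay at or below 0.06.
The dominant spike at lag 7 indicates a seasonal period of 7.

7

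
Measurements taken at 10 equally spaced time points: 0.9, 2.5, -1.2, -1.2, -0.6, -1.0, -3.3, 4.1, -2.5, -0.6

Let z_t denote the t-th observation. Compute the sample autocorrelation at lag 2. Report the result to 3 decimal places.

Mean z̄ = (0.9 + 2.5 − 1.2 − 1.2 − 0.6 − 1.0 − 3.3 + 4.1 − 2.5 − 0.6)/10 = -0.2900
Numerator Σ_{t=1}^{8}(z_t−z̄)(z_{t+2}−z̄) = 0.4138
Denominator Σ(z_t−z̄)² = 44.7690
r_2 = 0.4138 / 44.7690 = 0.009

0.009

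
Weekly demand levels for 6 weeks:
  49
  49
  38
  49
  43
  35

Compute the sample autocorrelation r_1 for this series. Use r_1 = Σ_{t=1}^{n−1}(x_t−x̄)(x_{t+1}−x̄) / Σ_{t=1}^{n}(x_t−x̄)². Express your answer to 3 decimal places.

-0.158

Mean x̄ = (49 + 49 + 38 + 49 + 43 + 35)/6 = 43.8333
Deviations from mean: 5.1667, 5.1667, -5.8333, 5.1667, -0.8333, -8.8333
Σ(x_t−x̄)(x_{t+1}−x̄) = (26.6944) + (-30.1389) + (-30.1389) + (-4.3056) + (7.3611) = -30.5278
Denominator Σ(x_t−x̄)² = 192.8333
r_1 = -30.5278 / 192.8333 = -0.158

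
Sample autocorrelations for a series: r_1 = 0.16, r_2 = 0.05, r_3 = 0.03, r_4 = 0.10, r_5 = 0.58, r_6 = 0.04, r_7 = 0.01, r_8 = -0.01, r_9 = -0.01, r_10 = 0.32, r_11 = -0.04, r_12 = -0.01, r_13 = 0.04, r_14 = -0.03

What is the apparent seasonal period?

5

The largest autocorrelation is r_5 = 0.58, with a weaker echo at lag 10 (0.32); the remaining lags stay at or below 0.16.
The dominant spike at lag 5 indicates a seasonal period of 5.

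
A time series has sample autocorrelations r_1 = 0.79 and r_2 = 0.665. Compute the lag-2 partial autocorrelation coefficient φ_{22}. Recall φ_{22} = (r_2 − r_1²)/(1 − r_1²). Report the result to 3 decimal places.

0.109

φ_{22} = (r_2 − r_1²) / (1 − r_1²)
r_1² = (0.79)² = 0.6241
Numerator = 0.665 − 0.6241 = 0.0409; denominator = 1 − 0.6241 = 0.3759
φ_{22} = 0.0409 / 0.3759 = 0.109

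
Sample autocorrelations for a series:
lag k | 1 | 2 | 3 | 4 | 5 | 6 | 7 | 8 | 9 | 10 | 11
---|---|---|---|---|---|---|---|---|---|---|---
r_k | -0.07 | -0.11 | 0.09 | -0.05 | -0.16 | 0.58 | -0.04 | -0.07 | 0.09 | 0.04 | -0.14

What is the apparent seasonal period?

6

The largest autocorrelation is r_6 = 0.58; the remaining lags stay at or below 0.09.
The dominant spike at lag 6 indicates a seasonal period of 6.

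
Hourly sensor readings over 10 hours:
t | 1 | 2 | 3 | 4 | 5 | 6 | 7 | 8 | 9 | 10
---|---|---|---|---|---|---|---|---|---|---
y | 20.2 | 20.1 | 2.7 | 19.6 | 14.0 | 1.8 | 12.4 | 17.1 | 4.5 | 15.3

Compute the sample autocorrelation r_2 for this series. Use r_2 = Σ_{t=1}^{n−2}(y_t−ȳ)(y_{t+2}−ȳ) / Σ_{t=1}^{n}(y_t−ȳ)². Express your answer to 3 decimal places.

Mean ȳ = (20.2 + 20.1 + 2.7 + 19.6 + 14.0 + 1.8 + 12.4 + 17.1 + 4.5 + 15.3)/10 = 12.7700
Numerator Σ_{t=1}^{8}(y_t−ȳ)(y_{t+2}−ȳ) = -146.0078
Denominator Σ(y_t−ȳ)² = 472.5210
r_2 = -146.0078 / 472.5210 = -0.309

-0.309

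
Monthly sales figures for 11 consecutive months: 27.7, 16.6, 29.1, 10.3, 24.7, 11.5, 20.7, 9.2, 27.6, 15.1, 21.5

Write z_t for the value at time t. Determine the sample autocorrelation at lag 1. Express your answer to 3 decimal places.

-0.703

Mean z̄ = (27.7 + 16.6 + 29.1 + 10.3 + 24.7 + 11.5 + 20.7 + 9.2 + 27.6 + 15.1 + 21.5)/11 = 19.4545
Numerator Σ_{t=1}^{10}(z_t−z̄)(z_{t+1}−z̄) = -379.6984
Denominator Σ(z_t−z̄)² = 539.9673
r_1 = -379.6984 / 539.9673 = -0.703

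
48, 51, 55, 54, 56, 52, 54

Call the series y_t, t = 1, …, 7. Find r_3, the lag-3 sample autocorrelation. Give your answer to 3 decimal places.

-0.266

Mean ȳ = (48 + 51 + 55 + 54 + 56 + 52 + 54)/7 = 52.8571
Deviations from mean: -4.8571, -1.8571, 2.1429, 1.1429, 3.1429, -0.8571, 1.1429
Numerator Σ_{t=1}^{4}(y_t−ȳ)(y_{t+3}−ȳ) = -11.9184
Denominator Σ(y_t−ȳ)² = 44.8571
r_3 = -11.9184 / 44.8571 = -0.266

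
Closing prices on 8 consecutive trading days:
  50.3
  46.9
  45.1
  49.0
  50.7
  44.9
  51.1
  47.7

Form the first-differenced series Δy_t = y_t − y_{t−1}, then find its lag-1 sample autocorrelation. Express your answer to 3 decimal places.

-0.517

First differences Δy: -3.4, -1.8, 3.9, 1.7, -5.8, 6.2, -3.4
Mean of differences = -0.3714
Numerator Σ(Δy_t−Δȳ)(Δy_{t+1}−Δȳ) = -59.7480
Denominator Σ(Δy_t−Δȳ)² = 115.5743
r_1(Δy) = -59.7480 / 115.5743 = -0.517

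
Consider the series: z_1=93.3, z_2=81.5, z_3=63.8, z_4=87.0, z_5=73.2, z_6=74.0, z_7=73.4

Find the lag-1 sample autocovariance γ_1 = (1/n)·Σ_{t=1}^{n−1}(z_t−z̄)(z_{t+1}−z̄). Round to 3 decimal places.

-18.464

Mean z̄ = (93.3 + 81.5 + 63.8 + 87.0 + 73.2 + 74.0 + 73.4)/7 = 78.0286
Σ_{t=1}^{6}(z_t−z̄)(z_{t+1}−z̄) = -129.2508
γ_1 = -129.2508 / 7 = -18.464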